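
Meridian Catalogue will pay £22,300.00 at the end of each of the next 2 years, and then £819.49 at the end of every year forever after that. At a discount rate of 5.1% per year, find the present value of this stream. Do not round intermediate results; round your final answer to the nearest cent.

PV of 2-year annuity: £22,300.00 × [1 − (1+0.051)^−2] / 0.051 = 41406.17291
Perpetuity value at year 2: £819.49 / 0.051 = 16068.43137
PV of perpetuity: 16068.43137 / (1+0.051)^2 = 14546.81951
Total PV = 41406.17291 + 14546.81951 = 55952.99241

£55952.99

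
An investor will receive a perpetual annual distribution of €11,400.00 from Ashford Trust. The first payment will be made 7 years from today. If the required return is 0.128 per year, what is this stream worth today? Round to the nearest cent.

Value at end of year 6: C / r = €11,400.00 / 0.128 = €89,062.5000
Discount to today: PV = €89,062.5000 / (1 + 0.128)^6 = €89,062.5000 / 2.059940 = €43,235.48

€43235.48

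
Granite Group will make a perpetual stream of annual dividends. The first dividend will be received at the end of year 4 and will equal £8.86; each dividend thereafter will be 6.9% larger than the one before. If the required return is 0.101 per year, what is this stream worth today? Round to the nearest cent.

Value at end of year 3: C₁ / (r − g) = £8.86 / (0.101 − 0.069) = £276.8750
Discount to today: PV = £276.8750 / (1 + 0.101)^3 = £276.8750 / 1.334633 = £207.45

£207.45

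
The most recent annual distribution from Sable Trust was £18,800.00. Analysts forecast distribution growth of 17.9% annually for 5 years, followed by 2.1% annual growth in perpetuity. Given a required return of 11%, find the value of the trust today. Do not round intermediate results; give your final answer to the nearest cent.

D_1 = 22165.20000
D_2 = 26132.77080
D_3 = 30810.53677
D_4 = 36325.62286
D_5 = 42827.90935
Terminal value at year 5: TV = D_5×(1+g_2)/(r−g_2) = 43727.29544/0.089 = 491317.92633
P_0 = D_1/(1+r)^1 + D_2/(1+r)^2 + D_3/(1+r)^3 + D_4/(1+r)^4 + D_5/(1+r)^5 + TV/(1+r)^5
    = 19968.64865 + 21209.94302 + 22528.39894 + 23928.81293 + 25416.27968 + 291573.27588 = 404625.35910

£404625.36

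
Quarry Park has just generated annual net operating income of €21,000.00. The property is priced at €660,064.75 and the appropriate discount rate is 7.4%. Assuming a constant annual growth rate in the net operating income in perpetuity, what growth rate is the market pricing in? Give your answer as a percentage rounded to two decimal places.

P = D₀(1+g)/(r−g) ⇒ P(r−g) = D₀(1+g) ⇒ g(P+D₀) = P·r − D₀
g = (P·r − D₀)/(P + D₀) = (€660,064.75×0.074 − €21,000.00) / (€660,064.75 + €21,000.00) = 0.040884

4.09%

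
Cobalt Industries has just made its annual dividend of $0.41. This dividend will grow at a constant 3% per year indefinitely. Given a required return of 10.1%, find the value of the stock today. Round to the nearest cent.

$5.95

D₁ = D₀ × (1 + g) = $0.41 × 1.03 = $0.4223
Growing perpetuity: P = D₁ / (r − g) = $0.4223 / (0.101 − 0.03) = $5.95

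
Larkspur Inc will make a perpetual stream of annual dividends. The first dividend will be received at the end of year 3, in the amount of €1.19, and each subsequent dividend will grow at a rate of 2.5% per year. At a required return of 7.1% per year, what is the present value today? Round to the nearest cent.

Value at end of year 2: C₁ / (r − g) = €1.19 / (0.071 − 0.025) = €25.8696
Discount to today: PV = €25.8696 / (1 + 0.071)^2 = €25.8696 / 1.147041 = €22.55

€22.55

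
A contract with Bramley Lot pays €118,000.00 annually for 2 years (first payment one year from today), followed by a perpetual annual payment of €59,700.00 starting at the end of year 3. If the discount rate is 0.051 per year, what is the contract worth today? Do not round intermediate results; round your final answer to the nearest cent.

€1278838.45

PV of 2-year annuity: €118,000.00 × [1 − (1+0.051)^−2] / 0.051 = 219099.92839
Perpetuity value at year 2: €59,700.00 / 0.051 = 1170588.23529
PV of perpetuity: 1170588.23529 / (1+0.051)^2 = 1059738.52576
Total PV = 219099.92839 + 1059738.52576 = 1278838.45415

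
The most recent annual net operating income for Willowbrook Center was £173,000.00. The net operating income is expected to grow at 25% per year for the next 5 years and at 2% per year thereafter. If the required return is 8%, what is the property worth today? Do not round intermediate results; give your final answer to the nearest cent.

£7478359.40

D_1 = 216250.00000
D_2 = 270312.50000
D_3 = 337890.62500
D_4 = 422363.28125
D_5 = 527954.10156
Terminal value at year 5: TV = D_5×(1+g_2)/(r−g_2) = 538513.18359/0.06 = 8975219.72656
P_0 = D_1/(1+r)^1 + D_2/(1+r)^2 + D_3/(1+r)^3 + D_4/(1+r)^4 + D_5/(1+r)^5 + TV/(1+r)^5
    = 200231.48148 + 231749.39986 + 268228.47206 + 310449.62044 + 359316.69033 + 6108383.73558 = 7478359.39976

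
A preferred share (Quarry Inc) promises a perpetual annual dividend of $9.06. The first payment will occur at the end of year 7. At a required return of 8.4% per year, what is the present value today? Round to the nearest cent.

$66.48

Value at end of year 6: C / r = $9.06 / 0.084 = $107.8571
Discount to today: PV = $107.8571 / (1 + 0.084)^6 = $107.8571 / 1.622466 = $66.48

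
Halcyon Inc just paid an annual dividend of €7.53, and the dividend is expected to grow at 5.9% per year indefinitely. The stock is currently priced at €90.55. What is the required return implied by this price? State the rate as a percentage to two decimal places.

14.71%

D₁ = €7.53 × 1.059 = €7.9743
P = D₁/(r − g) ⇒ r = D₁/P + g = €7.9743/€90.55 + 0.059 = 0.088065 + 0.059 = 0.147065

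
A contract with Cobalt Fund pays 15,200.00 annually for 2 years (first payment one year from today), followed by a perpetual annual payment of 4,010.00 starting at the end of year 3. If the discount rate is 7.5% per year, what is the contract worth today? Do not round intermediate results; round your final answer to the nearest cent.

PV of 2-year annuity: 15,200.00 × [1 − (1+0.075)^−2] / 0.075 = 27292.59059
Perpetuity value at year 2: 4,010.00 / 0.075 = 53466.66667
PV of perpetuity: 53466.66667 / (1+0.075)^2 = 46266.45033
Total PV = 27292.59059 + 46266.45033 = 73559.04092

73559.04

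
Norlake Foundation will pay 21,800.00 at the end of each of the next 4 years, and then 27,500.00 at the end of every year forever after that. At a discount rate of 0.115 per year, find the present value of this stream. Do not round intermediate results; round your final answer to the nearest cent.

221633.64

PV of 4-year annuity: 21,800.00 × [1 − (1+0.115)^−4] / 0.115 = 66917.58083
Perpetuity value at year 4: 27,500.00 / 0.115 = 239130.43478
PV of perpetuity: 239130.43478 / (1+0.115)^4 = 154716.05530
Total PV = 66917.58083 + 154716.05530 = 221633.63613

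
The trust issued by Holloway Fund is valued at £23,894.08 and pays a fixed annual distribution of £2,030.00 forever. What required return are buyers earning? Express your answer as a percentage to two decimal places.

P = C/r ⇒ r = C/P = £2,030.00/£23,894.08 = 0.084958

8.50%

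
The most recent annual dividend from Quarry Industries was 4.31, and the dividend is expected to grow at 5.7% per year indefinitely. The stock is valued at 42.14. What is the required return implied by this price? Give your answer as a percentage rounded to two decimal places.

D₁ = 4.31 × 1.057 = 4.5557
P = D₁/(r − g) ⇒ r = D₁/P + g = 4.5557/42.14 + 0.057 = 0.108108 + 0.057 = 0.165108

16.51%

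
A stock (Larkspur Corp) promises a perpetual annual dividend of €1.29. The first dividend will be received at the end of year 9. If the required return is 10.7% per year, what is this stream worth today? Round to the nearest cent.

€5.35

Value at end of year 8: C / r = €1.29 / 0.107 = €12.0561
Discount to today: PV = €12.0561 / (1 + 0.107)^8 = €12.0561 / 2.255179 = €5.35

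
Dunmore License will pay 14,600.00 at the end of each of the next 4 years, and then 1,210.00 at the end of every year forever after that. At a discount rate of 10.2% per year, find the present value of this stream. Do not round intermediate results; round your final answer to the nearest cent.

54124.13

PV of 4-year annuity: 14,600.00 × [1 − (1+0.102)^−4] / 0.102 = 46080.37945
Perpetuity value at year 4: 1,210.00 / 0.102 = 11862.74510
PV of perpetuity: 11862.74510 / (1+0.102)^4 = 8043.75475
Total PV = 46080.37945 + 8043.75475 = 54124.13420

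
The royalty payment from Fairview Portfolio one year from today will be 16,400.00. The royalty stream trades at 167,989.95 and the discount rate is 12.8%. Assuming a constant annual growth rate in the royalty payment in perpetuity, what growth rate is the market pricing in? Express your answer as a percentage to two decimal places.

3.04%

P = D₁/(r−g) ⇒ g = r − D₁/P = 0.128 − 16,400.00/167,989.95 = 0.030375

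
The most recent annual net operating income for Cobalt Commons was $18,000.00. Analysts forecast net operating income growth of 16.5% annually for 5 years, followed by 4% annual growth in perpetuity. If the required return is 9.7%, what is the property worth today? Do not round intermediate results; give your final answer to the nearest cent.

$551822.46

D_1 = 20970.00000
D_2 = 24430.05000
D_3 = 28461.00825
D_4 = 33157.07461
D_5 = 38627.99192
Terminal value at year 5: TV = D_5×(1+g_2)/(r−g_2) = 40173.11160/0.057 = 704791.43156
P_0 = D_1/(1+r)^1 + D_2/(1+r)^2 + D_3/(1+r)^3 + D_4/(1+r)^4 + D_5/(1+r)^5 + TV/(1+r)^5
    = 19115.77028 + 20300.70408 + 21559.08866 + 22895.47702 + 24314.70440 + 443636.71179 = 551822.45622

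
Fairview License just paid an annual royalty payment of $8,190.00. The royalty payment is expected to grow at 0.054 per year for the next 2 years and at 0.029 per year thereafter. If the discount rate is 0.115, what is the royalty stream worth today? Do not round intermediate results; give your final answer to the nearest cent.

$102625.68

D_1 = 8632.26000
D_2 = 9098.40204
Terminal value at year 2: TV = D_2×(1+g_2)/(r−g_2) = 9362.25570/0.086 = 108863.43836
P_0 = D_1/(1+r)^1 + D_2/(1+r)^2 + TV/(1+r)^2
    = 7741.93722 + 7318.38729 + 87565.35491 = 102625.67942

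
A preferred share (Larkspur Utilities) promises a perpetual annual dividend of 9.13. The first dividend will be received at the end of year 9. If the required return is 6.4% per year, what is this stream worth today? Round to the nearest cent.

Value at end of year 8: C / r = 9.13 / 0.064 = 142.6563
Discount to today: PV = 142.6563 / (1 + 0.064)^8 = 142.6563 / 1.642605 = 86.85

86.85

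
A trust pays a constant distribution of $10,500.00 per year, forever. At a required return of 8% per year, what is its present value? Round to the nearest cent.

$131250.00

Level perpetuity: PV = C / r = $10,500.00 / 0.08 = $131,250.00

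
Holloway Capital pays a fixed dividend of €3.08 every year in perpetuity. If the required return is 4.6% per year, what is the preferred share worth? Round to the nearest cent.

€66.96

Level perpetuity: PV = C / r = €3.08 / 0.046 = €66.96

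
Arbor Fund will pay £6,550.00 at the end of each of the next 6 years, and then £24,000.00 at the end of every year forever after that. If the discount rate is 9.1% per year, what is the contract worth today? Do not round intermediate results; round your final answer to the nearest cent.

PV of 6-year annuity: £6,550.00 × [1 − (1+0.091)^−6] / 0.091 = 29295.36914
Perpetuity value at year 6: £24,000.00 / 0.091 = 263736.26374
PV of perpetuity: 263736.26374 / (1+0.091)^6 = 156394.45315
Total PV = 29295.36914 + 156394.45315 = 185689.82229

£185689.82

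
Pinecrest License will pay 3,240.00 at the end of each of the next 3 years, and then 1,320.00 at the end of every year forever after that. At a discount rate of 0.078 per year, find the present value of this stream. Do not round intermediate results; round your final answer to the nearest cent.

21889.01

PV of 3-year annuity: 3,240.00 × [1 − (1+0.078)^−3] / 0.078 = 8380.01888
Perpetuity value at year 3: 1,320.00 / 0.078 = 16923.07692
PV of perpetuity: 16923.07692 / (1+0.078)^3 = 13508.99516
Total PV = 8380.01888 + 13508.99516 = 21889.01404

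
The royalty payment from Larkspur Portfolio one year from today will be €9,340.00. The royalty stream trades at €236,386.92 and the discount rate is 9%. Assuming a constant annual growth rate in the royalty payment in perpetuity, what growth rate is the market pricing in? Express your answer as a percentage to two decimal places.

P = D₁/(r−g) ⇒ g = r − D₁/P = 0.09 − €9,340.00/€236,386.92 = 0.050489

5.05%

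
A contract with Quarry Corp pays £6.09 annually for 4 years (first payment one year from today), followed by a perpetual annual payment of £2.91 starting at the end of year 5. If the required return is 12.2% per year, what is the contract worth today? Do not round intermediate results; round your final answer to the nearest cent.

£33.47

PV of 4-year annuity: £6.09 × [1 − (1+0.122)^−4] / 0.122 = 18.41981
Perpetuity value at year 4: £2.91 / 0.122 = 23.85246
PV of perpetuity: 23.85246 / (1+0.122)^4 = 15.05087
Total PV = 18.41981 + 15.05087 = 33.47069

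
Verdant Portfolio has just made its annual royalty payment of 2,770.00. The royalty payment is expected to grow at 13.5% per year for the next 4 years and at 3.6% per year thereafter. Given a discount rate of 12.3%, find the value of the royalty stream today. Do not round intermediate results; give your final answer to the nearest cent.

45797.10

D_1 = 3143.95000
D_2 = 3568.38325
D_3 = 4050.11499
D_4 = 4596.88051
Terminal value at year 4: TV = D_4×(1+g_2)/(r−g_2) = 4762.36821/0.087 = 54739.86449
P_0 = D_1/(1+r)^1 + D_2/(1+r)^2 + D_3/(1+r)^3 + D_4/(1+r)^4 + TV/(1+r)^4
    = 2799.59929 + 2829.51486 + 2859.75011 + 2890.30843 + 34417.92572 = 45797.09841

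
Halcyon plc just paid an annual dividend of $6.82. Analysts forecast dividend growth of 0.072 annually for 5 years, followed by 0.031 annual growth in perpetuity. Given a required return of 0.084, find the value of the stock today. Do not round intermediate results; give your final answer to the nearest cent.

$158.47

D_1 = 7.31104
D_2 = 7.83743
D_3 = 8.40173
D_4 = 9.00665
D_5 = 9.65513
Terminal value at year 5: TV = D_5×(1+g_2)/(r−g_2) = 9.95444/0.053 = 187.81968
P_0 = D_1/(1+r)^1 + D_2/(1+r)^2 + D_3/(1+r)^3 + D_4/(1+r)^4 + D_5/(1+r)^5 + TV/(1+r)^5
    = 6.74450 + 6.66984 + 6.59600 + 6.52299 + 6.45077 + 125.48583 = 158.46993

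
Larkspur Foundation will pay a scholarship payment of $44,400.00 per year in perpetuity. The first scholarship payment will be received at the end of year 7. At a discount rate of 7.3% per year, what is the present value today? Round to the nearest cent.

Value at end of year 6: C / r = $44,400.00 / 0.073 = $608,219.1781
Discount to today: PV = $608,219.1781 / (1 + 0.073)^6 = $608,219.1781 / 1.526154 = $398,530.70

$398530.70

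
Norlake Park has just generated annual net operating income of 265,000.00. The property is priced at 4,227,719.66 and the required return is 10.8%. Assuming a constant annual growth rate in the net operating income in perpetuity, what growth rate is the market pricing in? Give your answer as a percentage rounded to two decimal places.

4.26%

P = D₀(1+g)/(r−g) ⇒ P(r−g) = D₀(1+g) ⇒ g(P+D₀) = P·r − D₀
g = (P·r − D₀)/(P + D₀) = (4,227,719.66×0.108 − 265,000.00) / (4,227,719.66 + 265,000.00) = 0.042645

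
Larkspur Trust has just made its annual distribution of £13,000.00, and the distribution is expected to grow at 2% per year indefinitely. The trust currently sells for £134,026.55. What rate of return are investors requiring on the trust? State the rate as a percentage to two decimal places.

D₁ = £13,000.00 × 1.02 = £13,260.0000
P = D₁/(r − g) ⇒ r = D₁/P + g = £13,260.0000/£134,026.55 + 0.02 = 0.098936 + 0.02 = 0.118936

11.89%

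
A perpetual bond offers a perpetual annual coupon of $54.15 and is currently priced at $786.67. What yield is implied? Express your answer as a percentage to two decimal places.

P = C/r ⇒ r = C/P = $54.15/$786.67 = 0.068834

6.88%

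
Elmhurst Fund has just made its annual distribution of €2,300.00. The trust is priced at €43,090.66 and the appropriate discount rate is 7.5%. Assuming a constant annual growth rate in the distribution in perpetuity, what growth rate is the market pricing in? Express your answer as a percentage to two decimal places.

P = D₀(1+g)/(r−g) ⇒ P(r−g) = D₀(1+g) ⇒ g(P+D₀) = P·r − D₀
g = (P·r − D₀)/(P + D₀) = (€43,090.66×0.075 − €2,300.00) / (€43,090.66 + €2,300.00) = 0.020528

2.05%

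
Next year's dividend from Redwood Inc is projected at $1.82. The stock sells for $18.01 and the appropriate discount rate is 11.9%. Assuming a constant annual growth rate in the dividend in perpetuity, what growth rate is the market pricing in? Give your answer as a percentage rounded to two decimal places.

1.79%

P = D₁/(r−g) ⇒ g = r − D₁/P = 0.119 − $1.82/$18.01 = 0.017945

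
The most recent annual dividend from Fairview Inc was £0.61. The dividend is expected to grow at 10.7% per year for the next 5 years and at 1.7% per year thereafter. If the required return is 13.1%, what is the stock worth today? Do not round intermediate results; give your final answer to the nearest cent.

£7.75

D_1 = 0.67527
D_2 = 0.74752
D_3 = 0.82751
D_4 = 0.91605
D_5 = 1.01407
Terminal value at year 5: TV = D_5×(1+g_2)/(r−g_2) = 1.03131/0.114 = 9.04657
P_0 = D_1/(1+r)^1 + D_2/(1+r)^2 + D_3/(1+r)^3 + D_4/(1+r)^4 + D_5/(1+r)^5 + TV/(1+r)^5
    = 0.59706 + 0.58439 + 0.57199 + 0.55985 + 0.54797 + 4.88845 = 7.74969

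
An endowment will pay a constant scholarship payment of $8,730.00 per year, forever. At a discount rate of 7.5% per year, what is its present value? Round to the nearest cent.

$116400.00

Level perpetuity: PV = C / r = $8,730.00 / 0.075 = $116,400.00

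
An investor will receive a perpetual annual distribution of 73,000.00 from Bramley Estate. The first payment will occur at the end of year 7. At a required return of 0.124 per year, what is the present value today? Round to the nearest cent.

291946.52

Value at end of year 6: C / r = 73,000.00 / 0.124 = 588,709.6774
Discount to today: PV = 588,709.6774 / (1 + 0.124)^6 = 588,709.6774 / 2.016498 = 291,946.52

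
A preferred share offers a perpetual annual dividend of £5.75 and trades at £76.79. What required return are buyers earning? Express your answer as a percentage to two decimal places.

P = C/r ⇒ r = C/P = £5.75/£76.79 = 0.074880

7.49%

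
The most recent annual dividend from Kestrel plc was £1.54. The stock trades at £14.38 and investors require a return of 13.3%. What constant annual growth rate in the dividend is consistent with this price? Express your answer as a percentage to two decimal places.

P = D₀(1+g)/(r−g) ⇒ P(r−g) = D₀(1+g) ⇒ g(P+D₀) = P·r − D₀
g = (P·r − D₀)/(P + D₀) = (£14.38×0.133 − £1.54) / (£14.38 + £1.54) = 0.023401

2.34%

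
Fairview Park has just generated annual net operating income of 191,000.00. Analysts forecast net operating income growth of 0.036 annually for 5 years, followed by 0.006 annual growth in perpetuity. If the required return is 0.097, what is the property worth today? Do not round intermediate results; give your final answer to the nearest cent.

D_1 = 197876.00000
D_2 = 204999.53600
D_3 = 212379.51930
D_4 = 220025.18199
D_5 = 227946.08854
Terminal value at year 5: TV = D_5×(1+g_2)/(r−g_2) = 229313.76507/0.091 = 2519931.48432
P_0 = D_1/(1+r)^1 + D_2/(1+r)^2 + D_3/(1+r)^3 + D_4/(1+r)^4 + D_5/(1+r)^5 + TV/(1+r)^5
    = 180379.21604 + 170349.01351 + 160876.55241 + 151930.81887 + 143482.52356 + 1586191.41434 = 2393209.53874

2393209.54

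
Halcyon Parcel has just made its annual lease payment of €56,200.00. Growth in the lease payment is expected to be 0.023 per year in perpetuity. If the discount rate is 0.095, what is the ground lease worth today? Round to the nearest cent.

€798508.33

D₁ = D₀ × (1 + g) = €56,200.00 × 1.023 = €57,492.6000
Growing perpetuity: P = D₁ / (r − g) = €57,492.6000 / (0.095 − 0.023) = €798,508.33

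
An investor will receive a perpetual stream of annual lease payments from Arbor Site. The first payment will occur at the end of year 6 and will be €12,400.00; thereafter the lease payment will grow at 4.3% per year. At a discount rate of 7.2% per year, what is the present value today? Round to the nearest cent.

Value at end of year 5: C₁ / (r − g) = €12,400.00 / (0.072 − 0.043) = €427,586.2069
Discount to today: PV = €427,586.2069 / (1 + 0.072)^5 = €427,586.2069 / 1.415709 = €302,029.78

€302029.78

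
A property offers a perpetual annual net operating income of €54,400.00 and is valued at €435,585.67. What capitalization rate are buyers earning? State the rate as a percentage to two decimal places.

12.49%

P = C/r ⇒ r = C/P = €54,400.00/€435,585.67 = 0.124889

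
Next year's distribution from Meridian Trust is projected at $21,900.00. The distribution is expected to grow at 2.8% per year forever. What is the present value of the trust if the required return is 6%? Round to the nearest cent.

Growing perpetuity: P = D₁ / (r − g) = $21,900.0000 / (0.06 − 0.028) = $684,375.00

$684375.00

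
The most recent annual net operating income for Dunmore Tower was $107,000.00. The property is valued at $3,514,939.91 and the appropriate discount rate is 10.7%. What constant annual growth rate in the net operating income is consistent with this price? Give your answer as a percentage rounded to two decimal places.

7.43%

P = D₀(1+g)/(r−g) ⇒ P(r−g) = D₀(1+g) ⇒ g(P+D₀) = P·r − D₀
g = (P·r − D₀)/(P + D₀) = ($3,514,939.91×0.107 − $107,000.00) / ($3,514,939.91 + $107,000.00) = 0.074297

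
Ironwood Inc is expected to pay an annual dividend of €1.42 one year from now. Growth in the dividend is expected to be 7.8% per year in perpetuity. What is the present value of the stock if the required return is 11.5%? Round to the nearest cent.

€38.38

Growing perpetuity: P = D₁ / (r − g) = €1.4200 / (0.115 − 0.078) = €38.38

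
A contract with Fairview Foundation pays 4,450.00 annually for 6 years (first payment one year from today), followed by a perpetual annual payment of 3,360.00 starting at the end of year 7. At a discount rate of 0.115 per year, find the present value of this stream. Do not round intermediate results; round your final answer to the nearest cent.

33763.01

PV of 6-year annuity: 4,450.00 × [1 − (1+0.115)^−6] / 0.115 = 18557.80845
Perpetuity value at year 6: 3,360.00 / 0.115 = 29217.39130
PV of perpetuity: 29217.39130 / (1+0.115)^6 = 15205.20335
Total PV = 18557.80845 + 15205.20335 = 33763.01180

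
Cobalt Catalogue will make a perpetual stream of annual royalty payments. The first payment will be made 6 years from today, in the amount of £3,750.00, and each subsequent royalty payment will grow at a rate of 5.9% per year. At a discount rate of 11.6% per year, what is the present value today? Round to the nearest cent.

Value at end of year 5: C₁ / (r − g) = £3,750.00 / (0.116 − 0.059) = £65,789.4737
Discount to today: PV = £65,789.4737 / (1 + 0.116)^5 = £65,789.4737 / 1.731095 = £38,004.54

£38004.54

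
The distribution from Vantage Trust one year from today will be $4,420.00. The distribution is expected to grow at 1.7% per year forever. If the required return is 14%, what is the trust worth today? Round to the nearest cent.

$35934.96

Growing perpetuity: P = D₁ / (r − g) = $4,420.0000 / (0.14 − 0.017) = $35,934.96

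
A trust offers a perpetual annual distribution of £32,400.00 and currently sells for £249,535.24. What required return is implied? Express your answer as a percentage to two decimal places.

12.98%

P = C/r ⇒ r = C/P = £32,400.00/£249,535.24 = 0.129841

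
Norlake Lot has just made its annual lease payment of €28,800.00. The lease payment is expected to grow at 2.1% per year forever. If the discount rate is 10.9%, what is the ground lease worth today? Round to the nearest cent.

€334145.45

D₁ = D₀ × (1 + g) = €28,800.00 × 1.021 = €29,404.8000
Growing perpetuity: P = D₁ / (r − g) = €29,404.8000 / (0.109 − 0.021) = €334,145.45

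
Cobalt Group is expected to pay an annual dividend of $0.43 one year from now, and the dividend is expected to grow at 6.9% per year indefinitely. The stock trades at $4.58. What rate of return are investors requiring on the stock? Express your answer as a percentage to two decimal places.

P = D₁/(r − g) ⇒ r = D₁/P + g = $0.4300/$4.58 + 0.069 = 0.093886 + 0.069 = 0.162886

16.29%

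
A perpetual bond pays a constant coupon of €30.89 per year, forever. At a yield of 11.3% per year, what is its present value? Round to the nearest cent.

€273.36

Level perpetuity: PV = C / r = €30.89 / 0.113 = €273.36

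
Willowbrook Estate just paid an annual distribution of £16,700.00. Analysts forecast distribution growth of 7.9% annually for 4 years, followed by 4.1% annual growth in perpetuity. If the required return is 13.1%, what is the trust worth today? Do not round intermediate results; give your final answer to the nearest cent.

£219481.58

D_1 = 18019.30000
D_2 = 19442.82470
D_3 = 20978.80785
D_4 = 22636.13367
Terminal value at year 4: TV = D_4×(1+g_2)/(r−g_2) = 23564.21515/0.09 = 261824.61280
P_0 = D_1/(1+r)^1 + D_2/(1+r)^2 + D_3/(1+r)^3 + D_4/(1+r)^4 + TV/(1+r)^4
    = 15932.18391 + 15199.66971 + 14500.83432 + 13834.12929 + 160014.76213 = 219481.57935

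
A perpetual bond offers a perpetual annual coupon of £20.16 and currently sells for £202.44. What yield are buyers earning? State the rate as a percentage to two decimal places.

P = C/r ⇒ r = C/P = £20.16/£202.44 = 0.099585

9.96%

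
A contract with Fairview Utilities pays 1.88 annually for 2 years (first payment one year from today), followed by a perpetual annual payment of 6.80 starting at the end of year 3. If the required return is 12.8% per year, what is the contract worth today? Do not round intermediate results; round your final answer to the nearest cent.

44.90

PV of 2-year annuity: 1.88 × [1 − (1+0.128)^−2] / 0.128 = 3.14421
Perpetuity value at year 2: 6.80 / 0.128 = 53.12500
PV of perpetuity: 53.12500 / (1+0.128)^2 = 41.75233
Total PV = 3.14421 + 41.75233 = 44.89654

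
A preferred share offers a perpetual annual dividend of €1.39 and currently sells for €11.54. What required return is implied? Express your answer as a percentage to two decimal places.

P = C/r ⇒ r = C/P = €1.39/€11.54 = 0.120451

12.05%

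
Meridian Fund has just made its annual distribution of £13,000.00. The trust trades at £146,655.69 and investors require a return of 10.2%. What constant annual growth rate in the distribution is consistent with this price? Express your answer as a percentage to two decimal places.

1.23%

P = D₀(1+g)/(r−g) ⇒ P(r−g) = D₀(1+g) ⇒ g(P+D₀) = P·r − D₀
g = (P·r − D₀)/(P + D₀) = (£146,655.69×0.102 − £13,000.00) / (£146,655.69 + £13,000.00) = 0.012269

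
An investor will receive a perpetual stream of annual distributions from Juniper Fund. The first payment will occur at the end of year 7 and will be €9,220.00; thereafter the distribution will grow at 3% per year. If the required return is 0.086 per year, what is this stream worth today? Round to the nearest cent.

Value at end of year 6: C₁ / (r − g) = €9,220.00 / (0.086 − 0.03) = €164,642.8571
Discount to today: PV = €164,642.8571 / (1 + 0.086)^6 = €164,642.8571 / 1.640510 = €100,360.76

€100360.76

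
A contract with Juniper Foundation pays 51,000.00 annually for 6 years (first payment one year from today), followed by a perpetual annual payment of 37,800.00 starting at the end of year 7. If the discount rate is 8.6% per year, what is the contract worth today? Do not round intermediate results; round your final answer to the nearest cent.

PV of 6-year annuity: 51,000.00 × [1 − (1+0.086)^−6] / 0.086 = 231536.18109
Perpetuity value at year 6: 37,800.00 / 0.086 = 439534.88372
PV of perpetuity: 439534.88372 / (1+0.086)^6 = 267925.71420
Total PV = 231536.18109 + 267925.71420 = 499461.89530

499461.90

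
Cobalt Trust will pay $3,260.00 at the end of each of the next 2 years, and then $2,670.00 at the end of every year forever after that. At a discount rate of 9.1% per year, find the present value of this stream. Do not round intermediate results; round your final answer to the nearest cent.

PV of 2-year annuity: $3,260.00 × [1 − (1+0.091)^−2] / 0.091 = 5726.93339
Perpetuity value at year 2: $2,670.00 / 0.091 = 29340.65934
PV of perpetuity: 29340.65934 / (1+0.091)^2 = 24650.19549
Total PV = 5726.93339 + 24650.19549 = 30377.12888

$30377.13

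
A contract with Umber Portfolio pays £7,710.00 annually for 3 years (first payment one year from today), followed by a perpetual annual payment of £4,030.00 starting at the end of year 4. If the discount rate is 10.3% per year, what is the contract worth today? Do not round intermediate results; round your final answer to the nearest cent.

PV of 3-year annuity: £7,710.00 × [1 − (1+0.103)^−3] / 0.103 = 19072.81403
Perpetuity value at year 3: £4,030.00 / 0.103 = 39126.21359
PV of perpetuity: 39126.21359 / (1+0.103)^3 = 29156.89576
Total PV = 19072.81403 + 29156.89576 = 48229.70978

£48229.71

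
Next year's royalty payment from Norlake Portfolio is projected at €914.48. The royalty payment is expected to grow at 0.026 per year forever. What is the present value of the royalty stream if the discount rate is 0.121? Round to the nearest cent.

Growing perpetuity: P = D₁ / (r − g) = €914.4800 / (0.121 − 0.026) = €9,626.11

€9626.11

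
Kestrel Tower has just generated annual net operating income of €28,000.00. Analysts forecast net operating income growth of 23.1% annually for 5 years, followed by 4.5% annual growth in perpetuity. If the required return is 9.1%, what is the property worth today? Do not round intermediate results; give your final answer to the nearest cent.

D_1 = 34468.00000
D_2 = 42430.10800
D_3 = 52231.46295
D_4 = 64296.93089
D_5 = 79149.52192
Terminal value at year 5: TV = D_5×(1+g_2)/(r−g_2) = 82711.25041/0.046 = 1798070.66111
P_0 = D_1/(1+r)^1 + D_2/(1+r)^2 + D_3/(1+r)^3 + D_4/(1+r)^4 + D_5/(1+r)^5 + TV/(1+r)^5
    = 31593.03391 + 35647.13542 + 40221.46994 + 45382.79514 + 51206.43521 + 1163276.62607 = 1367327.49571

€1367327.50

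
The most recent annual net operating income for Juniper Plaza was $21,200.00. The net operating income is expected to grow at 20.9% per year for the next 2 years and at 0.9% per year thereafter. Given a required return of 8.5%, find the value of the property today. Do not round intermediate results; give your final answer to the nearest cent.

D_1 = 25630.80000
D_2 = 30987.63720
Terminal value at year 2: TV = D_2×(1+g_2)/(r−g_2) = 31266.52593/0.076 = 411401.65704
P_0 = D_1/(1+r)^1 + D_2/(1+r)^2 + TV/(1+r)^2
    = 23622.85714 + 26322.61224 + 349467.31257 = 399412.78195

$399412.78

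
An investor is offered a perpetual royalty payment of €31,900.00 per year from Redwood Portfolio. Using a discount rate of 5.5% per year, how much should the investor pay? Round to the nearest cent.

Level perpetuity: PV = C / r = €31,900.00 / 0.055 = €580,000.00

€580000.00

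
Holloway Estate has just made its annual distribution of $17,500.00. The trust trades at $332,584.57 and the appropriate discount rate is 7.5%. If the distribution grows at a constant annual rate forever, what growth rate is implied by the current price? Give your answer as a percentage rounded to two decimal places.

P = D₀(1+g)/(r−g) ⇒ P(r−g) = D₀(1+g) ⇒ g(P+D₀) = P·r − D₀
g = (P·r − D₀)/(P + D₀) = ($332,584.57×0.075 − $17,500.00) / ($332,584.57 + $17,500.00) = 0.021263

2.13%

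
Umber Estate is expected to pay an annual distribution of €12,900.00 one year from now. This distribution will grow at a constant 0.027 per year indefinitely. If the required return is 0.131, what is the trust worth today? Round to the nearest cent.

€124038.46

Growing perpetuity: P = D₁ / (r − g) = €12,900.0000 / (0.131 − 0.027) = €124,038.46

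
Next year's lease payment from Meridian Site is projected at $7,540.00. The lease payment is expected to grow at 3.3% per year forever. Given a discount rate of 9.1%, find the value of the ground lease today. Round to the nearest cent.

Growing perpetuity: P = D₁ / (r − g) = $7,540.0000 / (0.091 − 0.033) = $130,000.00

$130000.00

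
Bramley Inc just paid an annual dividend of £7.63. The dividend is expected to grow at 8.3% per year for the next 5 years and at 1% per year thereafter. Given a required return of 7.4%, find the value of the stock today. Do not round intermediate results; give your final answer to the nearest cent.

£164.66

D_1 = 8.26329
D_2 = 8.94914
D_3 = 9.69192
D_4 = 10.49635
D_5 = 11.36755
Terminal value at year 5: TV = D_5×(1+g_2)/(r−g_2) = 11.48122/0.064 = 179.39413
P_0 = D_1/(1+r)^1 + D_2/(1+r)^2 + D_3/(1+r)^3 + D_4/(1+r)^4 + D_5/(1+r)^5 + TV/(1+r)^5
    = 7.69394 + 7.75841 + 7.82343 + 7.88899 + 7.95510 + 125.54136 = 164.66122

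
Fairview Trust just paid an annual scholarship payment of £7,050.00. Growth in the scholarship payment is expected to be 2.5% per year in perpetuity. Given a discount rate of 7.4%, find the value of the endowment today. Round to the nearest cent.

£147474.49

D₁ = D₀ × (1 + g) = £7,050.00 × 1.025 = £7,226.2500
Growing perpetuity: P = D₁ / (r − g) = £7,226.2500 / (0.074 − 0.025) = £147,474.49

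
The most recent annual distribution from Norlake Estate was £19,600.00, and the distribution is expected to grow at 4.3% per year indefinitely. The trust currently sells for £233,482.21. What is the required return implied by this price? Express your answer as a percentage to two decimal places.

13.06%

D₁ = £19,600.00 × 1.043 = £20,442.8000
P = D₁/(r − g) ⇒ r = D₁/P + g = £20,442.8000/£233,482.21 + 0.043 = 0.087556 + 0.043 = 0.130556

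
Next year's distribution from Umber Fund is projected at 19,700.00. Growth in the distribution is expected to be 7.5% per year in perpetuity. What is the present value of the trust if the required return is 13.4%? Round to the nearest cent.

Growing perpetuity: P = D₁ / (r − g) = 19,700.0000 / (0.134 − 0.075) = 333,898.31

333898.31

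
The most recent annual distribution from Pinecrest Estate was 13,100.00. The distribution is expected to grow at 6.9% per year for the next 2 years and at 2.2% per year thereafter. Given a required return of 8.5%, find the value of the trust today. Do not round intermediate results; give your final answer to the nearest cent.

D_1 = 14003.90000
D_2 = 14970.16910
Terminal value at year 2: TV = D_2×(1+g_2)/(r−g_2) = 15299.51282/0.063 = 242849.40984
P_0 = D_1/(1+r)^1 + D_2/(1+r)^2 + TV/(1+r)^2
    = 12906.82028 + 12716.48929 + 206289.71509 = 231913.02465

231913.02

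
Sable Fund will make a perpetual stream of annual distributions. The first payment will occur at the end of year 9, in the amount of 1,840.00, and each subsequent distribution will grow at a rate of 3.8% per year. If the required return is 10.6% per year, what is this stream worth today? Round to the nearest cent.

12085.59

Value at end of year 8: C₁ / (r − g) = 1,840.00 / (0.106 − 0.038) = 27,058.8235
Discount to today: PV = 27,058.8235 / (1 + 0.106)^8 = 27,058.8235 / 2.238933 = 12,085.59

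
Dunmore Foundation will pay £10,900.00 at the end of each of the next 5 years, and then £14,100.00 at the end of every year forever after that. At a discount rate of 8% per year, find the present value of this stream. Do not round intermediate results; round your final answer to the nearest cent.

PV of 5-year annuity: £10,900.00 × [1 − (1+0.08)^−5] / 0.08 = 43520.53940
Perpetuity value at year 5: £14,100.00 / 0.08 = 176250.00000
PV of perpetuity: 176250.00000 / (1+0.08)^5 = 119952.78848
Total PV = 43520.53940 + 119952.78848 = 163473.32788

£163473.33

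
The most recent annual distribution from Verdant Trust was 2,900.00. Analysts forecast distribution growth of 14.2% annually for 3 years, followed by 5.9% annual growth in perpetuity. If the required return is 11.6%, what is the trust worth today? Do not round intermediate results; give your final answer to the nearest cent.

66844.80

D_1 = 3311.80000
D_2 = 3782.07560
D_3 = 4319.13034
Terminal value at year 3: TV = D_3×(1+g_2)/(r−g_2) = 4573.95902/0.057 = 80244.89518
P_0 = D_1/(1+r)^1 + D_2/(1+r)^2 + D_3/(1+r)^3 + TV/(1+r)^3
    = 2967.56272 + 3036.69949 + 3107.44697 + 57733.09369 = 66844.80287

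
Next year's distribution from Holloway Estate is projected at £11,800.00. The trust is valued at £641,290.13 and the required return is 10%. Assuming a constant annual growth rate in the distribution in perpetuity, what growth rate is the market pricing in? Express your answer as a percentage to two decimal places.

8.16%

P = D₁/(r−g) ⇒ g = r − D₁/P = 0.1 − £11,800.00/£641,290.13 = 0.081600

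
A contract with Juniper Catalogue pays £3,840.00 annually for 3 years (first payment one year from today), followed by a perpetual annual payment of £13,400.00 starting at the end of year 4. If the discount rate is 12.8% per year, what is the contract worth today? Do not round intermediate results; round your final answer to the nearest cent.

£82038.00

PV of 3-year annuity: £3,840.00 × [1 − (1+0.128)^−3] / 0.128 = 9097.70582
Perpetuity value at year 3: £13,400.00 / 0.128 = 104687.50000
PV of perpetuity: 104687.50000 / (1+0.128)^3 = 72940.29741
Total PV = 9097.70582 + 72940.29741 = 82038.00322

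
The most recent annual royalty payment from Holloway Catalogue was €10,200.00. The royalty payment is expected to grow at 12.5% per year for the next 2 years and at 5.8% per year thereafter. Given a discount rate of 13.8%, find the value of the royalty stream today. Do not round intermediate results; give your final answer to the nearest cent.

D_1 = 11475.00000
D_2 = 12909.37500
Terminal value at year 2: TV = D_2×(1+g_2)/(r−g_2) = 13658.11875/0.08 = 170726.48438
P_0 = D_1/(1+r)^1 + D_2/(1+r)^2 + TV/(1+r)^2
    = 10083.47979 + 9968.29065 + 131830.64388 = 151882.41432

€151882.41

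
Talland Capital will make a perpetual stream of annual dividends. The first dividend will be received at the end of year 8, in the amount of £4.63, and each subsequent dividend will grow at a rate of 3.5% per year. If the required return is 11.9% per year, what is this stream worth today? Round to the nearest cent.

£25.09

Value at end of year 7: C₁ / (r − g) = £4.63 / (0.119 − 0.035) = £55.1190
Discount to today: PV = £55.1190 / (1 + 0.119)^7 = £55.1190 / 2.196902 = £25.09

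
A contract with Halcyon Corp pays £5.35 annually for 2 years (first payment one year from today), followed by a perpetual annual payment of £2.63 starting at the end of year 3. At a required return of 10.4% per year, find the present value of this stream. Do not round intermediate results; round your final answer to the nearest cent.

£29.98

PV of 2-year annuity: £5.35 × [1 − (1+0.104)^−2] / 0.104 = 9.23552
Perpetuity value at year 2: £2.63 / 0.104 = 25.28846
PV of perpetuity: 25.28846 / (1+0.104)^2 = 20.74838
Total PV = 9.23552 + 20.74838 = 29.98390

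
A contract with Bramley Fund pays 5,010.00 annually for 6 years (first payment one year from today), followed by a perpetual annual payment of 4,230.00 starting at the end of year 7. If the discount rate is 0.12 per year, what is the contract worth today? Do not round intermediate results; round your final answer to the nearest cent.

PV of 6-year annuity: 5,010.00 × [1 − (1+0.12)^−6] / 0.12 = 20598.15069
Perpetuity value at year 6: 4,230.00 / 0.12 = 35250.00000
PV of perpetuity: 35250.00000 / (1+0.12)^6 = 17858.74702
Total PV = 20598.15069 + 17858.74702 = 38456.89771

38456.90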